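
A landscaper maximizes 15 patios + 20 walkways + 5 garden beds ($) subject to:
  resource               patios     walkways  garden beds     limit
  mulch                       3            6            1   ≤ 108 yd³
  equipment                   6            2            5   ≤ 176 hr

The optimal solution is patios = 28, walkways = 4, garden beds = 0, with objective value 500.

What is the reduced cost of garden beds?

Check each constraint at x*: mulch 108/108 (tight); equipment 176/176 (tight).
Dual feasibility on the basic columns requires 3·y_mulch + 6·y_equipment = 15, 6·y_mulch + 2·y_equipment = 20.
Solving: y_mulch = 3, y_equipment = 1.
Reduced cost of garden beds: c₃ − yᵀa₃ = 5 − (3·1 + 1·5) = 5 − 8 = -3.

-3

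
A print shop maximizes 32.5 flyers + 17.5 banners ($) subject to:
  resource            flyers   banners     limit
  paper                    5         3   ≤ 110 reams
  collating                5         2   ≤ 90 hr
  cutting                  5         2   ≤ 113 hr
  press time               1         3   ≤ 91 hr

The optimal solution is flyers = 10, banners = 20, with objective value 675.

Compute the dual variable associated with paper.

At the optimum: paper uses 110 of 110 (binding); collating uses 90 of 90 (binding); cutting uses 90 of 113 (slack = 23); press time uses 70 of 91 (slack = 21).
Slack constraints have shadow price 0 (complementary slackness).
The binding rows give the dual system: 5·y_paper + 5·y_collating = 32.5 and 3·y_paper + 2·y_collating = 17.5.
This yields shadow prices y_paper = 4.5, y_collating = 2.
Shadow price of paper = 4.5.

4.5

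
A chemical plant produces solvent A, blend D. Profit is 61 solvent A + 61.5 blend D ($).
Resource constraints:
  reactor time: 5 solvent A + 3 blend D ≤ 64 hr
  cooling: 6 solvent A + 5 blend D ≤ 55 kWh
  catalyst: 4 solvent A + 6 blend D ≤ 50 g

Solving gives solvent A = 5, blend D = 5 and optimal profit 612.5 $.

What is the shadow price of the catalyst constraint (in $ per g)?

Check each constraint at x*: reactor time 40/64 (slack 24); cooling 55/55 (tight); catalyst 50/50 (tight).
By complementary slackness, y = 0 for the non-binding constraint.
The binding rows give the dual system: 6·y_cooling + 4·y_catalyst = 61 and 5·y_cooling + 6·y_catalyst = 61.5.
This yields shadow prices y_cooling = 7.5, y_catalyst = 4.
Shadow price of catalyst = 4.

4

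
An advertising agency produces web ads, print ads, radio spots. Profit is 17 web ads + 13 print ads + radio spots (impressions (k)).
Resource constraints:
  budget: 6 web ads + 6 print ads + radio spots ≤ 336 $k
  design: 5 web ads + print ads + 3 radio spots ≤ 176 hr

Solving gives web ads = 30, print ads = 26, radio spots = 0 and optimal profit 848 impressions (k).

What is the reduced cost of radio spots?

At the optimum: budget uses 336 of 336 (binding); design uses 176 of 176 (binding).
Dual feasibility on the basic columns requires 6·y_budget + 5·y_design = 17, 6·y_budget + 1·y_design = 13.
→ y_budget = 2 and y_design = 1.
Reduced cost of radio spots: c₃ − yᵀa₃ = 1 − (2·1 + 1·3) = 1 − 5 = -4.

-4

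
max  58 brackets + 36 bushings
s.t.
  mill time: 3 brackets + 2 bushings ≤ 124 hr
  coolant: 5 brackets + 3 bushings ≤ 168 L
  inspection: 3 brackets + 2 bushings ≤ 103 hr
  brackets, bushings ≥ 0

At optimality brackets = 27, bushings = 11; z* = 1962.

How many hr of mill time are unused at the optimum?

21

mill time used = 3·27 + 2·11 = 103; slack = 124 − 103 = 21.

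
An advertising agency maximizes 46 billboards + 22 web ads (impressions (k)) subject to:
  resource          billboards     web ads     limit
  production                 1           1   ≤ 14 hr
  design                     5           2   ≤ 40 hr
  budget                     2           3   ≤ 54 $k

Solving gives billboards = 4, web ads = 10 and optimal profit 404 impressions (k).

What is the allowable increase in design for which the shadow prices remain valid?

30

Binding constraints: production, design. The basis is B = [[1,1],[5,2]] with det -3.
Per unit increase in design, x* moves by d = (0.3333, -0.3333).
The basis stays optimal until web ads reaches 0; allowable increase = 30 hr.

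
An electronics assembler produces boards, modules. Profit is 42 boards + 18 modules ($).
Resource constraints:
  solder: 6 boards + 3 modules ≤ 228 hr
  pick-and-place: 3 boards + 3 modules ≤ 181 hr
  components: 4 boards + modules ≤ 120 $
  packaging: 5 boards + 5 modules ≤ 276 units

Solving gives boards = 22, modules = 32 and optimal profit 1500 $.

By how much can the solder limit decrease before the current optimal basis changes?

Binding constraints: solder, components. The basis is B = [[6,3],[4,1]] with det -6.
Per unit decrease in solder, x* moves by d = (0.1667, -0.6667).
The basis stays optimal until modules reaches 0; allowable decrease = 48 hr.

48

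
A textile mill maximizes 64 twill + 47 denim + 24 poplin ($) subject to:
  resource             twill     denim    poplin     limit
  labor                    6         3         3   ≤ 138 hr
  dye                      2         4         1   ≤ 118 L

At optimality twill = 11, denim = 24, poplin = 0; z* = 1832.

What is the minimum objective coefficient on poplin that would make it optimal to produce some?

Both labor and dye are binding at x*.
The binding rows give the dual system: 6·y_labor + 2·y_dye = 64 and 3·y_labor + 4·y_dye = 47.
This yields shadow prices y_labor = 9, y_dye = 5.
poplin enters the basis when its profit ≥ yᵀa₃ = 9·3 + 5·1 = 32.

32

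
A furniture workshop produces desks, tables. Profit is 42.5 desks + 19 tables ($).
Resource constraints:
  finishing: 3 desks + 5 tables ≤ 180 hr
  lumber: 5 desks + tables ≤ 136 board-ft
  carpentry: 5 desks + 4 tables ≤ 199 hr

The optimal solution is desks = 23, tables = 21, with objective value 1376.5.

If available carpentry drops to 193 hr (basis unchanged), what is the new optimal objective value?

At the optimum: finishing uses 174 of 180 (slack = 6); lumber uses 136 of 136 (binding); carpentry uses 199 of 199 (binding).
Since finishing is not tight, its dual is 0.
Dual feasibility on the basic columns requires 5·y_lumber + 5·y_carpentry = 42.5, 1·y_lumber + 4·y_carpentry = 19.
This yields shadow prices y_lumber = 5, y_carpentry = 3.5.
Δz = y_carpentry·Δb = 3.5 × (-6) = -21, so new z* = 1376.5 − 21 = 1355.5.

1355.5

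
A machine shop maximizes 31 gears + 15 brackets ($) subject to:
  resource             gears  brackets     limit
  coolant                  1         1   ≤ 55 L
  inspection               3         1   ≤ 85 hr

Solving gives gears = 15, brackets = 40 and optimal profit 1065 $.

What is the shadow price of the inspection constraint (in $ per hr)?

8

Both coolant and inspection are binding at x*.
The binding rows give the dual system: 1·y_coolant + 3·y_inspection = 31 and 1·y_coolant + 1·y_inspection = 15.
→ y_coolant = 7 and y_inspection = 8.
Shadow price of inspection = 8.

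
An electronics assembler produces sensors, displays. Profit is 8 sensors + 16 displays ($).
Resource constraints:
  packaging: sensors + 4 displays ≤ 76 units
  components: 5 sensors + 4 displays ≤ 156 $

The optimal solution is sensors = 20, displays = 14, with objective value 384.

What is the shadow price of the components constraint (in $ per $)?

Check each constraint at x*: packaging 76/76 (tight); components 156/156 (tight).
Dual feasibility on the basic columns requires 1·y_packaging + 5·y_components = 8, 4·y_packaging + 4·y_components = 16.
→ y_packaging = 3 and y_components = 1.
Shadow price of components = 1.

1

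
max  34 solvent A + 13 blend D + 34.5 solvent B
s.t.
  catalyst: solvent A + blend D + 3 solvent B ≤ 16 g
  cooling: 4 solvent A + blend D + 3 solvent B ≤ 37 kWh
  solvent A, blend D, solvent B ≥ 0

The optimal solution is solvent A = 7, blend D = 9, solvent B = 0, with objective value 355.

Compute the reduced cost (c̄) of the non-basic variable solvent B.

-4.5

Check each constraint at x*: catalyst 16/16 (tight); cooling 37/37 (tight).
From A_Bᵀ y = c: 1·y_catalyst + 4·y_cooling = 34; 1·y_catalyst + 1·y_cooling = 13.
Solving: y_catalyst = 6, y_cooling = 7.
Reduced cost of solvent B: c₃ − yᵀa₃ = 34.5 − (6·3 + 7·3) = 34.5 − 39 = -4.5.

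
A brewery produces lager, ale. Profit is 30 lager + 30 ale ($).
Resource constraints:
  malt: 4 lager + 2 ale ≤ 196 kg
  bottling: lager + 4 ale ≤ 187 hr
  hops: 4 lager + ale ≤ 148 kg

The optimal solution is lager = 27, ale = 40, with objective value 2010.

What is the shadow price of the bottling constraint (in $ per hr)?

6

Check each constraint at x*: malt 188/196 (slack 8); bottling 187/187 (tight); hops 148/148 (tight).
By complementary slackness, y = 0 for the non-binding constraint.
The binding rows give the dual system: 1·y_bottling + 4·y_hops = 30 and 4·y_bottling + 1·y_hops = 30.
Solving: y_bottling = 6, y_hops = 6.
Shadow price of bottling = 6.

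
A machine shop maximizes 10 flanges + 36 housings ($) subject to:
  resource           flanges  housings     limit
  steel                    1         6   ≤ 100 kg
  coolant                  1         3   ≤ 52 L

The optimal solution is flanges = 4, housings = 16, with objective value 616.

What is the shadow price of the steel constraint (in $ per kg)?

2

Both steel and coolant are binding at x*.
The binding rows give the dual system: 1·y_steel + 1·y_coolant = 10 and 6·y_steel + 3·y_coolant = 36.
Solving: y_steel = 2, y_coolant = 8.
Shadow price of steel = 2.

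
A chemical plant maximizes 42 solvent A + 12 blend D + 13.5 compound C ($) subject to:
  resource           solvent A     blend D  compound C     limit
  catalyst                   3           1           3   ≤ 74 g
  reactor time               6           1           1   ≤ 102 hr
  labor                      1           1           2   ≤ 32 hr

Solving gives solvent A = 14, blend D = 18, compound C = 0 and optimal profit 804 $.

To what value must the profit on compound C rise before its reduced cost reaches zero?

18

Binding: reactor time and labor. Non-binding: catalyst (14 unused).
Slack constraints have shadow price 0 (complementary slackness).
From A_Bᵀ y = c: 6·y_reactor time + 1·y_labor = 42; 1·y_reactor time + 1·y_labor = 12.
→ y_reactor time = 6 and y_labor = 6.
compound C enters the basis when its profit ≥ yᵀa₃ = 6·1 + 6·2 = 18.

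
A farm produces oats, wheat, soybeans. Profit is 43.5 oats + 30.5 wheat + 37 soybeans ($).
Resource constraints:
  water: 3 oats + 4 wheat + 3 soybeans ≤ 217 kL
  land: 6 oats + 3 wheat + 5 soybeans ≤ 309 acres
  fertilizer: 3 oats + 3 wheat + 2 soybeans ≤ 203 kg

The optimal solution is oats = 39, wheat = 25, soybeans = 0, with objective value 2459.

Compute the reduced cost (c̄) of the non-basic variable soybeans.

Check each constraint at x*: water 217/217 (tight); land 309/309 (tight); fertilizer 192/203 (slack 11).
Slack constraints have shadow price 0 (complementary slackness).
The binding rows give the dual system: 3·y_water + 6·y_land = 43.5 and 4·y_water + 3·y_land = 30.5.
→ y_water = 3.5 and y_land = 5.5.
Reduced cost of soybeans: c₃ − yᵀa₃ = 37 − (3.5·3 + 5.5·5) = 37 − 38 = -1.

-1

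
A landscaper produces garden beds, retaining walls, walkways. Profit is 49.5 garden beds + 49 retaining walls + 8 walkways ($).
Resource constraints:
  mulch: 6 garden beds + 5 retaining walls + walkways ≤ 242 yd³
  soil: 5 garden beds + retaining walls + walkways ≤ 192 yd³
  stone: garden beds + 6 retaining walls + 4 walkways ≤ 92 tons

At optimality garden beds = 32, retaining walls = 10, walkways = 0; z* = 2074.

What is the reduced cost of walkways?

Binding: mulch and stone. Non-binding: soil (22 unused).
Slack constraints have shadow price 0 (complementary slackness).
The binding rows give the dual system: 6·y_mulch + 1·y_stone = 49.5 and 5·y_mulch + 6·y_stone = 49.
This yields shadow prices y_mulch = 8, y_stone = 1.5.
Reduced cost of walkways: c₃ − yᵀa₃ = 8 − (8·1 + 1.5·4) = 8 − 14 = -6.

-6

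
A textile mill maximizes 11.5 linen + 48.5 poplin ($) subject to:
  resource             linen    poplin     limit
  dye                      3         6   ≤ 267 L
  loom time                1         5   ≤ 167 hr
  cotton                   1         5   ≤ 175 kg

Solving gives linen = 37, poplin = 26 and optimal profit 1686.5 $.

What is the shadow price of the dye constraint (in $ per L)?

1

At the optimum: dye uses 267 of 267 (binding); loom time uses 167 of 167 (binding); cotton uses 167 of 175 (slack = 8).
Since cotton is not tight, its dual is 0.
The binding rows give the dual system: 3·y_dye + 1·y_loom time = 11.5 and 6·y_dye + 5·y_loom time = 48.5.
Solving: y_dye = 1, y_loom time = 8.5.
Shadow price of dye = 1.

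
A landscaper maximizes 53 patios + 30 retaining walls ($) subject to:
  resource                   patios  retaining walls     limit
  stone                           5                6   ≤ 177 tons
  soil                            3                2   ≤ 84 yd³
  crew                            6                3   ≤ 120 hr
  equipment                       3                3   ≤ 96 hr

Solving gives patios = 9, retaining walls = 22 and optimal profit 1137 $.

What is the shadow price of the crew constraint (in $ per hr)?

Check each constraint at x*: stone 177/177 (tight); soil 71/84 (slack 13); crew 120/120 (tight); equipment 93/96 (slack 3).
Slack constraints have shadow price 0 (complementary slackness).
The binding rows give the dual system: 5·y_stone + 6·y_crew = 53 and 6·y_stone + 3·y_crew = 30.
Solving: y_stone = 1, y_crew = 8.
Shadow price of crew = 8.

8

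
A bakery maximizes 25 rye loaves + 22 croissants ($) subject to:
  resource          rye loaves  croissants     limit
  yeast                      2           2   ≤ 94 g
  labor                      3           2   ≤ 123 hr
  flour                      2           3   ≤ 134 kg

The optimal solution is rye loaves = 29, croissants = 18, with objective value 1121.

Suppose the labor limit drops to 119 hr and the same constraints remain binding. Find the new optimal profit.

1109

Check each constraint at x*: yeast 94/94 (tight); labor 123/123 (tight); flour 112/134 (slack 22).
Since flour is not tight, its dual is 0.
Dual feasibility on the basic columns requires 2·y_yeast + 3·y_labor = 25, 2·y_yeast + 2·y_labor = 22.
Solving: y_yeast = 8, y_labor = 3.
Δz = y_labor·Δb = 3 × (-4) = -12, so new z* = 1121 − 12 = 1109.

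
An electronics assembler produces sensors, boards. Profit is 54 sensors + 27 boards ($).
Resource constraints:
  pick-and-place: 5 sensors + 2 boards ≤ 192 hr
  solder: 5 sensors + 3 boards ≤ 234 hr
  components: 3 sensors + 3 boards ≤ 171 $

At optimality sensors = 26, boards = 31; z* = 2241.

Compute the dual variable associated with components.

Check each constraint at x*: pick-and-place 192/192 (tight); solder 223/234 (slack 11); components 171/171 (tight).
Since solder is not tight, its dual is 0.
The binding rows give the dual system: 5·y_pick-and-place + 3·y_components = 54 and 2·y_pick-and-place + 3·y_components = 27.
→ y_pick-and-place = 9 and y_components = 3.
Shadow price of components = 3.

3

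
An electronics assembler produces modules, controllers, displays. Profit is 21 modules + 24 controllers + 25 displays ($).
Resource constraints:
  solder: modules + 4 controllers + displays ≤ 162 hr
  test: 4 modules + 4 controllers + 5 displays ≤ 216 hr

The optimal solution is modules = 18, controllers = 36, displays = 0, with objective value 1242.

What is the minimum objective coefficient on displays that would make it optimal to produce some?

Both solder and test are binding at x*.
The binding rows give the dual system: 1·y_solder + 4·y_test = 21 and 4·y_solder + 4·y_test = 24.
This yields shadow prices y_solder = 1, y_test = 5.
displays enters the basis when its profit ≥ yᵀa₃ = 1·1 + 5·5 = 26.

26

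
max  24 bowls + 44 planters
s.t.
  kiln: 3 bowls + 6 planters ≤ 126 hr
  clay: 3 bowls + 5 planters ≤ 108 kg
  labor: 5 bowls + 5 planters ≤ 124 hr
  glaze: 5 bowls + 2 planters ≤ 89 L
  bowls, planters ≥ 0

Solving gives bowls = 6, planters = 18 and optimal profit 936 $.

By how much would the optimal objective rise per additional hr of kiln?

4

At the optimum: kiln uses 126 of 126 (binding); clay uses 108 of 108 (binding); labor uses 120 of 124 (slack = 4); glaze uses 66 of 89 (slack = 23).
Since labor, glaze are not tight, their duals are 0.
The binding rows give the dual system: 3·y_kiln + 3·y_clay = 24 and 6·y_kiln + 5·y_clay = 44.
→ y_kiln = 4 and y_clay = 4.
Shadow price of kiln = 4.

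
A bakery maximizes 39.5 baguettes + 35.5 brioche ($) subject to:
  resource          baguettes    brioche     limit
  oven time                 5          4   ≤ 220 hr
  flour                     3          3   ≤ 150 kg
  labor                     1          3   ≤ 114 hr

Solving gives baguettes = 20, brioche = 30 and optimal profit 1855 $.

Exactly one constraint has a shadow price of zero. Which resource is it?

labor

oven time: 220/220 (binding)
flour: 150/150 (binding)
labor: 110/114 (slack 4)
By complementary slackness, a constraint with positive slack has shadow price 0 → labor.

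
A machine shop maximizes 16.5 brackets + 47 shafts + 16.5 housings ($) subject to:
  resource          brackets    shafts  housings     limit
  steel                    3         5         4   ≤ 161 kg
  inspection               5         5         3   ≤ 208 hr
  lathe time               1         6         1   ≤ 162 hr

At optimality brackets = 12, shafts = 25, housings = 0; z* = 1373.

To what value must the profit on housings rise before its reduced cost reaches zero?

20.5

Check each constraint at x*: steel 161/161 (tight); inspection 185/208 (slack 23); lathe time 162/162 (tight).
Slack constraints have shadow price 0 (complementary slackness).
The binding rows give the dual system: 3·y_steel + 1·y_lathe time = 16.5 and 5·y_steel + 6·y_lathe time = 47.
→ y_steel = 4 and y_lathe time = 4.5.
housings enters the basis when its profit ≥ yᵀa₃ = 4·4 + 4.5·1 = 20.5.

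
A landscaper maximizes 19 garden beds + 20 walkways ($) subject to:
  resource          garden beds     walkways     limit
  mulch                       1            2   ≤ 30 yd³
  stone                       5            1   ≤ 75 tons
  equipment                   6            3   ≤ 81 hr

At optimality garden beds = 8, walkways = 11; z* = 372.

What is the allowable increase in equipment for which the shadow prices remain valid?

24

Binding constraints: mulch, equipment. The basis is B = [[1,2],[6,3]] with det -9.
Per unit increase in equipment, x* moves by d = (0.2222, -0.1111).
The basis stays optimal until stone becomes binding; allowable increase = 24 hr.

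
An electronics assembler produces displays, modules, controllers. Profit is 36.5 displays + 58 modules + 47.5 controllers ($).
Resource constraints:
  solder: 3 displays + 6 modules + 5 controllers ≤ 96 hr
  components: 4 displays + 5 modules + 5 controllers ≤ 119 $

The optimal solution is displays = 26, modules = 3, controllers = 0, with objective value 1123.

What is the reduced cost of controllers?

At the optimum: solder uses 96 of 96 (binding); components uses 119 of 119 (binding).
The binding rows give the dual system: 3·y_solder + 4·y_components = 36.5 and 6·y_solder + 5·y_components = 58.
Solving: y_solder = 5.5, y_components = 5.
Reduced cost of controllers: c₃ − yᵀa₃ = 47.5 − (5.5·5 + 5·5) = 47.5 − 52.5 = -5.

-5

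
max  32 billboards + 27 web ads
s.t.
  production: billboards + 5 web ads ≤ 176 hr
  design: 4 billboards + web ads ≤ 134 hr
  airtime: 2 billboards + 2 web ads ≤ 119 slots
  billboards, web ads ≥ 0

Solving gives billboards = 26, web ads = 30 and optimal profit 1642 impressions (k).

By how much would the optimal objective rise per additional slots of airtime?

0

Check each constraint at x*: production 176/176 (tight); design 134/134 (tight); airtime 112/119 (slack 7).
Slack constraints have shadow price 0 (complementary slackness).
Dual feasibility on the basic columns requires 1·y_production + 4·y_design = 32, 5·y_production + 1·y_design = 27.
→ y_production = 4 and y_design = 7.
Shadow price of airtime = 0.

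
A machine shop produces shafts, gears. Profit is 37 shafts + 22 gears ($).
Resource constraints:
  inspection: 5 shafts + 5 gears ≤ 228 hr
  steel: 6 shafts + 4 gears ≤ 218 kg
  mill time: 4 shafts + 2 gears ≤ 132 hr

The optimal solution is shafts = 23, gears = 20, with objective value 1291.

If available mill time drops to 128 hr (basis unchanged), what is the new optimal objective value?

Check each constraint at x*: inspection 215/228 (slack 13); steel 218/218 (tight); mill time 132/132 (tight).
Since inspection is not tight, its dual is 0.
Dual feasibility on the basic columns requires 6·y_steel + 4·y_mill time = 37, 4·y_steel + 2·y_mill time = 22.
Solving: y_steel = 3.5, y_mill time = 4.
Δz = y_mill time·Δb = 4 × (-4) = -16, so new z* = 1291 − 16 = 1275.

1275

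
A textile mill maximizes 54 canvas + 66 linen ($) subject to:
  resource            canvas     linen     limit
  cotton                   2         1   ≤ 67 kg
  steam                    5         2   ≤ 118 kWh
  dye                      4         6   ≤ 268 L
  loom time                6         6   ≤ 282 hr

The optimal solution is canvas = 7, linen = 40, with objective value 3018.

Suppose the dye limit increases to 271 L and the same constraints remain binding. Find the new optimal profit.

Check each constraint at x*: cotton 54/67 (slack 13); steam 115/118 (slack 3); dye 268/268 (tight); loom time 282/282 (tight).
Slack constraints have shadow price 0 (complementary slackness).
The binding rows give the dual system: 4·y_dye + 6·y_loom time = 54 and 6·y_dye + 6·y_loom time = 66.
This yields shadow prices y_dye = 6, y_loom time = 5.
Δz = y_dye·Δb = 6 × (3) = 18, so new z* = 3018 + 18 = 3036.

3036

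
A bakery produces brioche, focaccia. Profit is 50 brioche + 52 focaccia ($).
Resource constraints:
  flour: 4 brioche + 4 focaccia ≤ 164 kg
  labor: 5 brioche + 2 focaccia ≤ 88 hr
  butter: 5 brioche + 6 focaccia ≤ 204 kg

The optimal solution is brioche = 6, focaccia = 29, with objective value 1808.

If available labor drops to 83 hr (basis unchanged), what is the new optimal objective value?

Check each constraint at x*: flour 140/164 (slack 24); labor 88/88 (tight); butter 204/204 (tight).
By complementary slackness, y = 0 for the non-binding constraint.
The binding rows give the dual system: 5·y_labor + 5·y_butter = 50 and 2·y_labor + 6·y_butter = 52.
Solving: y_labor = 2, y_butter = 8.
Δz = y_labor·Δb = 2 × (-5) = -10, so new z* = 1808 − 10 = 1798.

1798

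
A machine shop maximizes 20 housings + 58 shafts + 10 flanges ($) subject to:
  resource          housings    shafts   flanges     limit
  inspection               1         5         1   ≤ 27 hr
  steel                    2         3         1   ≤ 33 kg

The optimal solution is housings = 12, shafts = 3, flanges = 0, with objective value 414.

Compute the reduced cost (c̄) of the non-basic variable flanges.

At the optimum: inspection uses 27 of 27 (binding); steel uses 33 of 33 (binding).
Dual feasibility on the basic columns requires 1·y_inspection + 2·y_steel = 20, 5·y_inspection + 3·y_steel = 58.
→ y_inspection = 8 and y_steel = 6.
Reduced cost of flanges: c₃ − yᵀa₃ = 10 − (8·1 + 6·1) = 10 − 14 = -4.

-4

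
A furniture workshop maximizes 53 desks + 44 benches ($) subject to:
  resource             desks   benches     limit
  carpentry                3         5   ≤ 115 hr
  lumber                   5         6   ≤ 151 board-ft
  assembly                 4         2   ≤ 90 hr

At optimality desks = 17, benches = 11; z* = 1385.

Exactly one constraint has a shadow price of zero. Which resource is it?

carpentry: 106/115 (slack 9)
lumber: 151/151 (binding)
assembly: 90/90 (binding)
By complementary slackness, a constraint with positive slack has shadow price 0 → carpentry.

carpentry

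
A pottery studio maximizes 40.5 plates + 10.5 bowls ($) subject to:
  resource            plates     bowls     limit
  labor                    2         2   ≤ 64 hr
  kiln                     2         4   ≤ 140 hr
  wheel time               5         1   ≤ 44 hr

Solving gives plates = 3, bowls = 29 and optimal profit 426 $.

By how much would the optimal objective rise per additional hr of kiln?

At the optimum: labor uses 64 of 64 (binding); kiln uses 122 of 140 (slack = 18); wheel time uses 44 of 44 (binding).
By complementary slackness, y = 0 for the non-binding constraint.
Dual feasibility on the basic columns requires 2·y_labor + 5·y_wheel time = 40.5, 2·y_labor + 1·y_wheel time = 10.5.
This yields shadow prices y_labor = 1.5, y_wheel time = 7.5.
Shadow price of kiln = 0.

0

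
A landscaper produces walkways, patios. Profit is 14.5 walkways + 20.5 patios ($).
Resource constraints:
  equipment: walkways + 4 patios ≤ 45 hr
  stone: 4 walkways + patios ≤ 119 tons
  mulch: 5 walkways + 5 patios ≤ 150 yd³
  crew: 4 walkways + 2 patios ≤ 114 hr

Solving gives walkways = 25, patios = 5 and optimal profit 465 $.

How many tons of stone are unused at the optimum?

stone used = 4·25 + 1·5 = 105; slack = 119 − 105 = 14.

14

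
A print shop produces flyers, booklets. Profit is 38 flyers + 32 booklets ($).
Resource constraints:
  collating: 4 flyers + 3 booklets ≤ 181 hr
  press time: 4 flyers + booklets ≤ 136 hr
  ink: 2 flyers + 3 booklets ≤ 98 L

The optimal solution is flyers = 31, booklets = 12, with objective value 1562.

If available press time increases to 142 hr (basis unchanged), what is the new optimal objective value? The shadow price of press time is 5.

Δb = 6, so new z* = 1562 + (5)·(6) = 1562 + 30 = 1592.

1592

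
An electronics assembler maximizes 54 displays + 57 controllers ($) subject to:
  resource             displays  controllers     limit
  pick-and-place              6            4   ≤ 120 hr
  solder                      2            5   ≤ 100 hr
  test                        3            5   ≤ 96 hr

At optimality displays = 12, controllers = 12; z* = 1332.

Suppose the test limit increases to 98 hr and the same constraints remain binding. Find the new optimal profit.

1346

At the optimum: pick-and-place uses 120 of 120 (binding); solder uses 84 of 100 (slack = 16); test uses 96 of 96 (binding).
Since solder is not tight, its dual is 0.
From A_Bᵀ y = c: 6·y_pick-and-place + 3·y_test = 54; 4·y_pick-and-place + 5·y_test = 57.
This yields shadow prices y_pick-and-place = 5.5, y_test = 7.
Δz = y_test·Δb = 7 × (2) = 14, so new z* = 1332 + 14 = 1346.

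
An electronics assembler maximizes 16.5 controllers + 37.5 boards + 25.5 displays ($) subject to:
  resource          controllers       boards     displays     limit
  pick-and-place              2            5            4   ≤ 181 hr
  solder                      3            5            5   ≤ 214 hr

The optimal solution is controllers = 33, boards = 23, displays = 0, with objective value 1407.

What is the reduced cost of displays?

-6

At the optimum: pick-and-place uses 181 of 181 (binding); solder uses 214 of 214 (binding).
Dual feasibility on the basic columns requires 2·y_pick-and-place + 3·y_solder = 16.5, 5·y_pick-and-place + 5·y_solder = 37.5.
→ y_pick-and-place = 6 and y_solder = 1.5.
Reduced cost of displays: c₃ − yᵀa₃ = 25.5 − (6·4 + 1.5·5) = 25.5 − 31.5 = -6.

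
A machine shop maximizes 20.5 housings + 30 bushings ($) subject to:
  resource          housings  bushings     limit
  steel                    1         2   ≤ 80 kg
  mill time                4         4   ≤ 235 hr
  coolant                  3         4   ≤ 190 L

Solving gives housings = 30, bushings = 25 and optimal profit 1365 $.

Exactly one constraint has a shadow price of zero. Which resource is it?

steel: 80/80 (binding)
mill time: 220/235 (slack 15)
coolant: 190/190 (binding)
By complementary slackness, a constraint with positive slack has shadow price 0 → mill time.

mill time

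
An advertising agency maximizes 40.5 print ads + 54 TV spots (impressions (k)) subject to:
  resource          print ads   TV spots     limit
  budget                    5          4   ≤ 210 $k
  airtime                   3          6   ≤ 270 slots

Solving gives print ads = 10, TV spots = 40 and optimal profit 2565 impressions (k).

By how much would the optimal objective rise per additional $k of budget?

At the optimum: budget uses 210 of 210 (binding); airtime uses 270 of 270 (binding).
From A_Bᵀ y = c: 5·y_budget + 3·y_airtime = 40.5; 4·y_budget + 6·y_airtime = 54.
→ y_budget = 4.5 and y_airtime = 6.
Shadow price of budget = 4.5.

4.5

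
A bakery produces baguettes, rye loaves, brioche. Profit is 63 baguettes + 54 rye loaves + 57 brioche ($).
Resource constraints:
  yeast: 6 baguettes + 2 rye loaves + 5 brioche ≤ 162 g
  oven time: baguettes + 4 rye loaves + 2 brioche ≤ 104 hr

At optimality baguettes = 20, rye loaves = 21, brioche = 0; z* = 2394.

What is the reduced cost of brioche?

-6

At the optimum: yeast uses 162 of 162 (binding); oven time uses 104 of 104 (binding).
The binding rows give the dual system: 6·y_yeast + 1·y_oven time = 63 and 2·y_yeast + 4·y_oven time = 54.
Solving: y_yeast = 9, y_oven time = 9.
Reduced cost of brioche: c₃ − yᵀa₃ = 57 − (9·5 + 9·2) = 57 − 63 = -6.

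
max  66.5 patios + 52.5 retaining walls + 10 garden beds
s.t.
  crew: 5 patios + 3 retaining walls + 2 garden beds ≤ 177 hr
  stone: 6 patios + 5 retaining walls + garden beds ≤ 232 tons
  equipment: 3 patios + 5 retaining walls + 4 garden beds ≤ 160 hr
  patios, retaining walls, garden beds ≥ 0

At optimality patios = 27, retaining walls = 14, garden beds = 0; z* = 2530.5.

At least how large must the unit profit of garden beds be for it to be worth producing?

14

At the optimum: crew uses 177 of 177 (binding); stone uses 232 of 232 (binding); equipment uses 151 of 160 (slack = 9).
Slack constraints have shadow price 0 (complementary slackness).
Dual feasibility on the basic columns requires 5·y_crew + 6·y_stone = 66.5, 3·y_crew + 5·y_stone = 52.5.
→ y_crew = 2.5 and y_stone = 9.
garden beds enters the basis when its profit ≥ yᵀa₃ = 2.5·2 + 9·1 = 14.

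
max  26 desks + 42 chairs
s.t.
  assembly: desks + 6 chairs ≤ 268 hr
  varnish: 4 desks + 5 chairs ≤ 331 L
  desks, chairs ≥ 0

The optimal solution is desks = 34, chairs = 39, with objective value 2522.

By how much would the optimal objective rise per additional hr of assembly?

2

At the optimum: assembly uses 268 of 268 (binding); varnish uses 331 of 331 (binding).
From A_Bᵀ y = c: 1·y_assembly + 4·y_varnish = 26; 6·y_assembly + 5·y_varnish = 42.
This yields shadow prices y_assembly = 2, y_varnish = 6.
Shadow price of assembly = 2.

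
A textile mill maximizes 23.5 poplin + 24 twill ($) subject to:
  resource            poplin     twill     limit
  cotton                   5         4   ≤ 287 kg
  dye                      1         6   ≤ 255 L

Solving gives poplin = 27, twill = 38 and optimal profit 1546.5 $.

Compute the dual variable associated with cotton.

4.5

Check each constraint at x*: cotton 287/287 (tight); dye 255/255 (tight).
Dual feasibility on the basic columns requires 5·y_cotton + 1·y_dye = 23.5, 4·y_cotton + 6·y_dye = 24.
This yields shadow prices y_cotton = 4.5, y_dye = 1.
Shadow price of cotton = 4.5.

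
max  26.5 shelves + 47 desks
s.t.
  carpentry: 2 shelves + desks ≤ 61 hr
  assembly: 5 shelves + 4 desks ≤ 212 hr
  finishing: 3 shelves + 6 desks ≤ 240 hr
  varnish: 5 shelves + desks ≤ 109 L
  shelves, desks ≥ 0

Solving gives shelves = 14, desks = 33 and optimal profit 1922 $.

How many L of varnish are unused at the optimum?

6

varnish used = 5·14 + 1·33 = 103; slack = 109 − 103 = 6.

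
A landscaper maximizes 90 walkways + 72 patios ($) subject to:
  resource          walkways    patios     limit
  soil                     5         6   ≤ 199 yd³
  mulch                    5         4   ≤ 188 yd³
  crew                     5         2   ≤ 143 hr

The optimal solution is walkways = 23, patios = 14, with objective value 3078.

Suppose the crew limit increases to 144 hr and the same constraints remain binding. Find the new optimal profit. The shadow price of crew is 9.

3087

Δb = 1, so new z* = 3078 + (9)·(1) = 3078 + 9 = 3087.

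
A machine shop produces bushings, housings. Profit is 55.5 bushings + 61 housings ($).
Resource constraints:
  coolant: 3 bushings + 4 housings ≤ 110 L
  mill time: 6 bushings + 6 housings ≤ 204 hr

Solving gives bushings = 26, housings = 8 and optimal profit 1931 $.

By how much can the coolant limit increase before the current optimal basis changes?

26

Binding constraints: coolant, mill time. The basis is B = [[3,4],[6,6]] with det -6.
Per unit increase in coolant, x* moves by d = (-1, 1).
The basis stays optimal until bushings reaches 0; allowable increase = 26 L.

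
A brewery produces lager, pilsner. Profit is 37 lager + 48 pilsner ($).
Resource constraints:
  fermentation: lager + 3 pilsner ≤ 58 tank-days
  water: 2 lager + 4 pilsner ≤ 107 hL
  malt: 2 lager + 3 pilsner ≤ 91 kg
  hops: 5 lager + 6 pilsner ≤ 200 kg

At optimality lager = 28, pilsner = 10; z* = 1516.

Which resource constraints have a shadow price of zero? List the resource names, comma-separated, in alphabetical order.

fermentation: 58/58 (binding)
water: 96/107 (slack 11)
malt: 86/91 (slack 5)
hops: 200/200 (binding)
By complementary slackness, a constraint with positive slack has shadow price 0 → malt, water.

malt, water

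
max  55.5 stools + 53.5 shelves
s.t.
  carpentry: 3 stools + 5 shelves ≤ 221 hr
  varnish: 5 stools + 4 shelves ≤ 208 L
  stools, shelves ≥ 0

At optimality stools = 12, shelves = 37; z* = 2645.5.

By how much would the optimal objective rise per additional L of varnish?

9

Both carpentry and varnish are binding at x*.
Dual feasibility on the basic columns requires 3·y_carpentry + 5·y_varnish = 55.5, 5·y_carpentry + 4·y_varnish = 53.5.
Solving: y_carpentry = 3.5, y_varnish = 9.
Shadow price of varnish = 9.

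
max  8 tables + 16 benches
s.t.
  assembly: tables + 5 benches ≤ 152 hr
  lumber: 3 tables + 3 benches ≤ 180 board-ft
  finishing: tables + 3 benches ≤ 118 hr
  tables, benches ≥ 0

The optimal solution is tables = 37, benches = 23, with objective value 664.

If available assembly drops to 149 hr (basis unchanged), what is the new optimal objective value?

658

Binding: assembly and lumber. Non-binding: finishing (12 unused).
Since finishing is not tight, its dual is 0.
Dual feasibility on the basic columns requires 1·y_assembly + 3·y_lumber = 8, 5·y_assembly + 3·y_lumber = 16.
This yields shadow prices y_assembly = 2, y_lumber = 2.
Δz = y_assembly·Δb = 2 × (-3) = -6, so new z* = 664 − 6 = 658.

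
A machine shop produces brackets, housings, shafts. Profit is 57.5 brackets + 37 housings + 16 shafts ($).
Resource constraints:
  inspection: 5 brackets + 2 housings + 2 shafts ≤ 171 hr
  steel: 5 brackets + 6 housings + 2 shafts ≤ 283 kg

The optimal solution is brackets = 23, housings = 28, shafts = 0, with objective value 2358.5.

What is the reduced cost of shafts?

-7

At the optimum: inspection uses 171 of 171 (binding); steel uses 283 of 283 (binding).
From A_Bᵀ y = c: 5·y_inspection + 5·y_steel = 57.5; 2·y_inspection + 6·y_steel = 37.
Solving: y_inspection = 8, y_steel = 3.5.
Reduced cost of shafts: c₃ − yᵀa₃ = 16 − (8·2 + 3.5·2) = 16 − 23 = -7.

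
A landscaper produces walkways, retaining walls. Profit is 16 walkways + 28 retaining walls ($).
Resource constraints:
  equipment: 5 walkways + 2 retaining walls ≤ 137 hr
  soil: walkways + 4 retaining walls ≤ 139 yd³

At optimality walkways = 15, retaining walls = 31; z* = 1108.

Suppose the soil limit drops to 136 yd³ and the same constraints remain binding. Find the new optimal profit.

Both equipment and soil are binding at x*.
Dual feasibility on the basic columns requires 5·y_equipment + 1·y_soil = 16, 2·y_equipment + 4·y_soil = 28.
This yields shadow prices y_equipment = 2, y_soil = 6.
Δz = y_soil·Δb = 6 × (-3) = -18, so new z* = 1108 − 18 = 1090.

1090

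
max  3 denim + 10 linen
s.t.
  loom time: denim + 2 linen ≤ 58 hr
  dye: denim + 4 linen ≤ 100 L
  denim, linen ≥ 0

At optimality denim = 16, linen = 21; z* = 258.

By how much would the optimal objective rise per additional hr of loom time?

Check each constraint at x*: loom time 58/58 (tight); dye 100/100 (tight).
From A_Bᵀ y = c: 1·y_loom time + 1·y_dye = 3; 2·y_loom time + 4·y_dye = 10.
→ y_loom time = 1 and y_dye = 2.
Shadow price of loom time = 1.

1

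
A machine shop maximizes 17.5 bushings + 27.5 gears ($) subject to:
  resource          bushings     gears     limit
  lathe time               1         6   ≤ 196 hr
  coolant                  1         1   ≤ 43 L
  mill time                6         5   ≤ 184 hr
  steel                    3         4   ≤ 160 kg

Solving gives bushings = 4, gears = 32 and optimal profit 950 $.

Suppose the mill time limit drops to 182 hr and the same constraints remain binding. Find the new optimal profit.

945

At the optimum: lathe time uses 196 of 196 (binding); coolant uses 36 of 43 (slack = 7); mill time uses 184 of 184 (binding); steel uses 140 of 160 (slack = 20).
Since coolant, steel are not tight, their duals are 0.
Dual feasibility on the basic columns requires 1·y_lathe time + 6·y_mill time = 17.5, 6·y_lathe time + 5·y_mill time = 27.5.
This yields shadow prices y_lathe time = 2.5, y_mill time = 2.5.
Δz = y_mill time·Δb = 2.5 × (-2) = -5, so new z* = 950 − 5 = 945.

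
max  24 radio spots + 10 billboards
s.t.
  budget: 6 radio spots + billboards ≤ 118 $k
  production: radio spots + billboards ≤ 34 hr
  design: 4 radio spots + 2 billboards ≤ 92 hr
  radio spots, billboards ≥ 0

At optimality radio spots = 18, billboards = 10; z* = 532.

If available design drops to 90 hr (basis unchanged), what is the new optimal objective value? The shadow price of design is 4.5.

Δb = -2, so new z* = 532 + (4.5)·(-2) = 532 − 9 = 523.

523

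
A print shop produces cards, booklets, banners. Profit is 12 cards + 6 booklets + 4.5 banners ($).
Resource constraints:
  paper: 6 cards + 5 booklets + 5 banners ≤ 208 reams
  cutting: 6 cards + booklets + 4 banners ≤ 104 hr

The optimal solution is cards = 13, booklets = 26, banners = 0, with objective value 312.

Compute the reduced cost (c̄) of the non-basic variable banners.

Check each constraint at x*: paper 208/208 (tight); cutting 104/104 (tight).
The binding rows give the dual system: 6·y_paper + 6·y_cutting = 12 and 5·y_paper + 1·y_cutting = 6.
→ y_paper = 1 and y_cutting = 1.
Reduced cost of banners: c₃ − yᵀa₃ = 4.5 − (1·5 + 1·4) = 4.5 − 9 = -4.5.

-4.5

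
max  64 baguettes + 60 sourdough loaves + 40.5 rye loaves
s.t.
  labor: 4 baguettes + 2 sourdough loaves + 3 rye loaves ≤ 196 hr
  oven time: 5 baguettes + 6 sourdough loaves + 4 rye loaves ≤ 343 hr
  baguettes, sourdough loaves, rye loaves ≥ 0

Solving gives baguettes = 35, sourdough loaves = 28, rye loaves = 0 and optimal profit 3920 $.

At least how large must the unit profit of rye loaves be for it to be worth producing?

50

Both labor and oven time are binding at x*.
Dual feasibility on the basic columns requires 4·y_labor + 5·y_oven time = 64, 2·y_labor + 6·y_oven time = 60.
Solving: y_labor = 6, y_oven time = 8.
rye loaves enters the basis when its profit ≥ yᵀa₃ = 6·3 + 8·4 = 50.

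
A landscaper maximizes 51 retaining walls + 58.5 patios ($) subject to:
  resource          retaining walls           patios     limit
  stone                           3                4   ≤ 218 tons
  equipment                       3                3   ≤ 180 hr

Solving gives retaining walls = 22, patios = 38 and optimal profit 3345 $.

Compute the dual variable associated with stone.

7.5

Check each constraint at x*: stone 218/218 (tight); equipment 180/180 (tight).
Dual feasibility on the basic columns requires 3·y_stone + 3·y_equipment = 51, 4·y_stone + 3·y_equipment = 58.5.
Solving: y_stone = 7.5, y_equipment = 9.5.
Shadow price of stone = 7.5.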